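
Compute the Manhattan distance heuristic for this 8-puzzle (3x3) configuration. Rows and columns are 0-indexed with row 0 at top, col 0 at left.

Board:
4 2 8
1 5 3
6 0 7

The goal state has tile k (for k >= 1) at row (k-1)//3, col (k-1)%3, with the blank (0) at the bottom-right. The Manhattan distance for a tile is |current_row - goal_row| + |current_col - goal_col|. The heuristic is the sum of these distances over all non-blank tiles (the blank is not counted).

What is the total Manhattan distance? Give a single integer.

Answer: 11

Derivation:
Tile 4: (0,0)->(1,0) = 1
Tile 2: (0,1)->(0,1) = 0
Tile 8: (0,2)->(2,1) = 3
Tile 1: (1,0)->(0,0) = 1
Tile 5: (1,1)->(1,1) = 0
Tile 3: (1,2)->(0,2) = 1
Tile 6: (2,0)->(1,2) = 3
Tile 7: (2,2)->(2,0) = 2
Sum: 1 + 0 + 3 + 1 + 0 + 1 + 3 + 2 = 11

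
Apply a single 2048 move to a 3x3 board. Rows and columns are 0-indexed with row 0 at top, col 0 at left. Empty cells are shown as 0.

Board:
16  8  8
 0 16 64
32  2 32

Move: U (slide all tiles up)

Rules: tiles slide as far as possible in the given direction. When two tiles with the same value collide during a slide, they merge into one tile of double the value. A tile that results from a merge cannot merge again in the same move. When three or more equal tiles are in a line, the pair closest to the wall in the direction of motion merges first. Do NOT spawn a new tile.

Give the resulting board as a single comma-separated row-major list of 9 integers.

Answer: 16, 8, 8, 32, 16, 64, 0, 2, 32

Derivation:
Slide up:
col 0: [16, 0, 32] -> [16, 32, 0]
col 1: [8, 16, 2] -> [8, 16, 2]
col 2: [8, 64, 32] -> [8, 64, 32]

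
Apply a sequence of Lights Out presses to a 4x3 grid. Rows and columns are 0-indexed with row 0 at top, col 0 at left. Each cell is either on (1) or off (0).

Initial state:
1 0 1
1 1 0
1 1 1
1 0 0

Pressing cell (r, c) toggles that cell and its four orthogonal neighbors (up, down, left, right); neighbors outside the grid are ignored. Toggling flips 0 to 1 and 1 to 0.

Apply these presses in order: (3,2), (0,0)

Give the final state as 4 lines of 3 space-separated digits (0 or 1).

After press 1 at (3,2):
1 0 1
1 1 0
1 1 0
1 1 1

After press 2 at (0,0):
0 1 1
0 1 0
1 1 0
1 1 1

Answer: 0 1 1
0 1 0
1 1 0
1 1 1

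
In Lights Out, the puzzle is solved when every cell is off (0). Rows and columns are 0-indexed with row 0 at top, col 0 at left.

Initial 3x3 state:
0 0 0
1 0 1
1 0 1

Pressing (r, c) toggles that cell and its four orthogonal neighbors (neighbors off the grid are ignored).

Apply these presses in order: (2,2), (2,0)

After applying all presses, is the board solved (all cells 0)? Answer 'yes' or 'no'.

Answer: yes

Derivation:
After press 1 at (2,2):
0 0 0
1 0 0
1 1 0

After press 2 at (2,0):
0 0 0
0 0 0
0 0 0

Lights still on: 0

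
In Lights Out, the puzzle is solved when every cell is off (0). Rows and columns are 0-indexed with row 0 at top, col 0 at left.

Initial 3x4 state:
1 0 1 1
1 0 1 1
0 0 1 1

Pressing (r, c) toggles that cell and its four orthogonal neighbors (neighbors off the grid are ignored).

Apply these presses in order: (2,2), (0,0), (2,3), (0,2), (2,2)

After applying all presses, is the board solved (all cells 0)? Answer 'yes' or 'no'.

Answer: yes

Derivation:
After press 1 at (2,2):
1 0 1 1
1 0 0 1
0 1 0 0

After press 2 at (0,0):
0 1 1 1
0 0 0 1
0 1 0 0

After press 3 at (2,3):
0 1 1 1
0 0 0 0
0 1 1 1

After press 4 at (0,2):
0 0 0 0
0 0 1 0
0 1 1 1

After press 5 at (2,2):
0 0 0 0
0 0 0 0
0 0 0 0

Lights still on: 0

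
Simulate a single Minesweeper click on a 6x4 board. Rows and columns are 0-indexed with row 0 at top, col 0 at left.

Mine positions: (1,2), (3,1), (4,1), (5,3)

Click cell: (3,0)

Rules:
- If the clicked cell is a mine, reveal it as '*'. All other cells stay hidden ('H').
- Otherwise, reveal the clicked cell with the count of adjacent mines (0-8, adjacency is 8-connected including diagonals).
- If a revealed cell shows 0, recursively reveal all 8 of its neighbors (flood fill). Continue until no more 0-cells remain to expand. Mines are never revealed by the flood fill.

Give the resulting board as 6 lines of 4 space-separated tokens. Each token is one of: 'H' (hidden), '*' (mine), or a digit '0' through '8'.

H H H H
H H H H
H H H H
2 H H H
H H H H
H H H H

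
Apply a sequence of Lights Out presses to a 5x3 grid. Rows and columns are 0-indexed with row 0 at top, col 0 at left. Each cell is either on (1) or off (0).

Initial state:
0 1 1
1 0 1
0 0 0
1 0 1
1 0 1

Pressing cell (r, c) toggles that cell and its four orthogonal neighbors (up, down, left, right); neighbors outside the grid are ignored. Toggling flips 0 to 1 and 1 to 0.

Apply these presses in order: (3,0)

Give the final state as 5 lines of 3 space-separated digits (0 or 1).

Answer: 0 1 1
1 0 1
1 0 0
0 1 1
0 0 1

Derivation:
After press 1 at (3,0):
0 1 1
1 0 1
1 0 0
0 1 1
0 0 1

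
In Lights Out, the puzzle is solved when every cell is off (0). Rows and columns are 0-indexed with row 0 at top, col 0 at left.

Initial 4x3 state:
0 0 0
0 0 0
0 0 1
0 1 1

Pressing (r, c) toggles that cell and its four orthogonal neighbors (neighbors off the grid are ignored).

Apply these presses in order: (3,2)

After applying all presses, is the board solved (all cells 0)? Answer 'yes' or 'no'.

Answer: yes

Derivation:
After press 1 at (3,2):
0 0 0
0 0 0
0 0 0
0 0 0

Lights still on: 0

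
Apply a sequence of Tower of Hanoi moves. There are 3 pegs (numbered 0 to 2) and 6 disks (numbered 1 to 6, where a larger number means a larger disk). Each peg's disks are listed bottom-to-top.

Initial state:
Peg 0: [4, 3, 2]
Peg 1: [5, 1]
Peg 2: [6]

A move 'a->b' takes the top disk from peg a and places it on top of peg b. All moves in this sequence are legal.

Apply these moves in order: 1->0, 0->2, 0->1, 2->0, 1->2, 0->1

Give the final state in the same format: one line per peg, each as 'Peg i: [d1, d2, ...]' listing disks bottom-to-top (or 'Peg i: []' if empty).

After move 1 (1->0):
Peg 0: [4, 3, 2, 1]
Peg 1: [5]
Peg 2: [6]

After move 2 (0->2):
Peg 0: [4, 3, 2]
Peg 1: [5]
Peg 2: [6, 1]

After move 3 (0->1):
Peg 0: [4, 3]
Peg 1: [5, 2]
Peg 2: [6, 1]

After move 4 (2->0):
Peg 0: [4, 3, 1]
Peg 1: [5, 2]
Peg 2: [6]

After move 5 (1->2):
Peg 0: [4, 3, 1]
Peg 1: [5]
Peg 2: [6, 2]

After move 6 (0->1):
Peg 0: [4, 3]
Peg 1: [5, 1]
Peg 2: [6, 2]

Answer: Peg 0: [4, 3]
Peg 1: [5, 1]
Peg 2: [6, 2]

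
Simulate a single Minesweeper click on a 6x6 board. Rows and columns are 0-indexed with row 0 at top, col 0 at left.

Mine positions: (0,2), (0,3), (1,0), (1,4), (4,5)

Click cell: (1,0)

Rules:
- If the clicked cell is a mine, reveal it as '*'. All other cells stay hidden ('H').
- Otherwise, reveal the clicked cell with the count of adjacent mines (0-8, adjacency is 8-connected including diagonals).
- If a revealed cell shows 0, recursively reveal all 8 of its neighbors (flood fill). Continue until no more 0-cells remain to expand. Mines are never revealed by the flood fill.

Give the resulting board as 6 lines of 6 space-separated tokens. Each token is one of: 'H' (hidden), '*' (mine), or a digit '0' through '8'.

H H H H H H
* H H H H H
H H H H H H
H H H H H H
H H H H H H
H H H H H H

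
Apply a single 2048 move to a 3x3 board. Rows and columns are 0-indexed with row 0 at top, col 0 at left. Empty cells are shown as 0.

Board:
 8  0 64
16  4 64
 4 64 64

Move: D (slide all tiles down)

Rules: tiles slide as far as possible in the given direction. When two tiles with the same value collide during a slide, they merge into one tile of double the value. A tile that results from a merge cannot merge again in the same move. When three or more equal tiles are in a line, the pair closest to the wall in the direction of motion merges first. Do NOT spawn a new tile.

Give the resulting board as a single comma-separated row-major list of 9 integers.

Answer: 8, 0, 0, 16, 4, 64, 4, 64, 128

Derivation:
Slide down:
col 0: [8, 16, 4] -> [8, 16, 4]
col 1: [0, 4, 64] -> [0, 4, 64]
col 2: [64, 64, 64] -> [0, 64, 128]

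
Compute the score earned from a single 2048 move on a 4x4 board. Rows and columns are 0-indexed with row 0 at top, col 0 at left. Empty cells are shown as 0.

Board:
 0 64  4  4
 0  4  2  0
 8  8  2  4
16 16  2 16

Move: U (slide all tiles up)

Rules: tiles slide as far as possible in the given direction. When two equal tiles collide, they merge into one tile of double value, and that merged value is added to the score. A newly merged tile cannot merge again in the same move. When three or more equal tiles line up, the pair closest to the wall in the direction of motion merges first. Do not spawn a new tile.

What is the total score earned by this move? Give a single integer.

Answer: 12

Derivation:
Slide up:
col 0: [0, 0, 8, 16] -> [8, 16, 0, 0]  score +0 (running 0)
col 1: [64, 4, 8, 16] -> [64, 4, 8, 16]  score +0 (running 0)
col 2: [4, 2, 2, 2] -> [4, 4, 2, 0]  score +4 (running 4)
col 3: [4, 0, 4, 16] -> [8, 16, 0, 0]  score +8 (running 12)
Board after move:
 8 64  4  8
16  4  4 16
 0  8  2  0
 0 16  0  0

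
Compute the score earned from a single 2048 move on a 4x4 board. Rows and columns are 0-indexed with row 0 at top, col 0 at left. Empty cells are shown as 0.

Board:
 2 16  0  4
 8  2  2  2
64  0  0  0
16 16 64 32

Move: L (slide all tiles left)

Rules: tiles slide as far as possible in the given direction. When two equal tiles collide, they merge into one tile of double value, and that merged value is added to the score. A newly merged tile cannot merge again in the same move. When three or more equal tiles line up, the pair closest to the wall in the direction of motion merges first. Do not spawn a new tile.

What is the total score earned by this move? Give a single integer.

Slide left:
row 0: [2, 16, 0, 4] -> [2, 16, 4, 0]  score +0 (running 0)
row 1: [8, 2, 2, 2] -> [8, 4, 2, 0]  score +4 (running 4)
row 2: [64, 0, 0, 0] -> [64, 0, 0, 0]  score +0 (running 4)
row 3: [16, 16, 64, 32] -> [32, 64, 32, 0]  score +32 (running 36)
Board after move:
 2 16  4  0
 8  4  2  0
64  0  0  0
32 64 32  0

Answer: 36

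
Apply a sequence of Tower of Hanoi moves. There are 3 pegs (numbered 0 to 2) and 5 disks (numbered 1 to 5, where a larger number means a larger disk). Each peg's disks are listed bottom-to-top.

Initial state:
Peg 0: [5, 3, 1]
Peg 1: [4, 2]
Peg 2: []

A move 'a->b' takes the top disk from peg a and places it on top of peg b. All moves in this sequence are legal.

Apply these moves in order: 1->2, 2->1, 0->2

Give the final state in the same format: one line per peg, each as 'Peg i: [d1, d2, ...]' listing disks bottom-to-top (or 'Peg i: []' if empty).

Answer: Peg 0: [5, 3]
Peg 1: [4, 2]
Peg 2: [1]

Derivation:
After move 1 (1->2):
Peg 0: [5, 3, 1]
Peg 1: [4]
Peg 2: [2]

After move 2 (2->1):
Peg 0: [5, 3, 1]
Peg 1: [4, 2]
Peg 2: []

After move 3 (0->2):
Peg 0: [5, 3]
Peg 1: [4, 2]
Peg 2: [1]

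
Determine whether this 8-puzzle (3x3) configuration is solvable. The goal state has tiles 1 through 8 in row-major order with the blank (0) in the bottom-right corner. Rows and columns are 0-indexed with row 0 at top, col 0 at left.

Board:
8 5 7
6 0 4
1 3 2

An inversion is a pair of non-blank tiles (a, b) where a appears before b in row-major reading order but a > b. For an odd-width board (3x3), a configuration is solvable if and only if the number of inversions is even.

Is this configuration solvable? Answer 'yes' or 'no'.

Inversions (pairs i<j in row-major order where tile[i] > tile[j] > 0): 24
24 is even, so the puzzle is solvable.

Answer: yes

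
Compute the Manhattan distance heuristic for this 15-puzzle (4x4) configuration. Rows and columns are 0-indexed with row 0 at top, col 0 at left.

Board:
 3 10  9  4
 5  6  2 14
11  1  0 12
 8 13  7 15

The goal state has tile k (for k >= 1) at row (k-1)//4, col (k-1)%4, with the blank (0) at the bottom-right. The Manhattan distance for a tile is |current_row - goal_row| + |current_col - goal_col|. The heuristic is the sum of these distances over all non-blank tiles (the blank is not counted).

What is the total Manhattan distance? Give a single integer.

Tile 3: at (0,0), goal (0,2), distance |0-0|+|0-2| = 2
Tile 10: at (0,1), goal (2,1), distance |0-2|+|1-1| = 2
Tile 9: at (0,2), goal (2,0), distance |0-2|+|2-0| = 4
Tile 4: at (0,3), goal (0,3), distance |0-0|+|3-3| = 0
Tile 5: at (1,0), goal (1,0), distance |1-1|+|0-0| = 0
Tile 6: at (1,1), goal (1,1), distance |1-1|+|1-1| = 0
Tile 2: at (1,2), goal (0,1), distance |1-0|+|2-1| = 2
Tile 14: at (1,3), goal (3,1), distance |1-3|+|3-1| = 4
Tile 11: at (2,0), goal (2,2), distance |2-2|+|0-2| = 2
Tile 1: at (2,1), goal (0,0), distance |2-0|+|1-0| = 3
Tile 12: at (2,3), goal (2,3), distance |2-2|+|3-3| = 0
Tile 8: at (3,0), goal (1,3), distance |3-1|+|0-3| = 5
Tile 13: at (3,1), goal (3,0), distance |3-3|+|1-0| = 1
Tile 7: at (3,2), goal (1,2), distance |3-1|+|2-2| = 2
Tile 15: at (3,3), goal (3,2), distance |3-3|+|3-2| = 1
Sum: 2 + 2 + 4 + 0 + 0 + 0 + 2 + 4 + 2 + 3 + 0 + 5 + 1 + 2 + 1 = 28

Answer: 28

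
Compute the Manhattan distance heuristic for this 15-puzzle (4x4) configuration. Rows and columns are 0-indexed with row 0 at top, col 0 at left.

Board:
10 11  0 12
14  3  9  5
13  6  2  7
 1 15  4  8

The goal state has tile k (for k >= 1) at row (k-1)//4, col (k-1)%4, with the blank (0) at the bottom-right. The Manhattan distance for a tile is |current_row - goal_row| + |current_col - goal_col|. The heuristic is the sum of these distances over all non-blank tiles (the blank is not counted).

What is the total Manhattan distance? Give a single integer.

Tile 10: at (0,0), goal (2,1), distance |0-2|+|0-1| = 3
Tile 11: at (0,1), goal (2,2), distance |0-2|+|1-2| = 3
Tile 12: at (0,3), goal (2,3), distance |0-2|+|3-3| = 2
Tile 14: at (1,0), goal (3,1), distance |1-3|+|0-1| = 3
Tile 3: at (1,1), goal (0,2), distance |1-0|+|1-2| = 2
Tile 9: at (1,2), goal (2,0), distance |1-2|+|2-0| = 3
Tile 5: at (1,3), goal (1,0), distance |1-1|+|3-0| = 3
Tile 13: at (2,0), goal (3,0), distance |2-3|+|0-0| = 1
Tile 6: at (2,1), goal (1,1), distance |2-1|+|1-1| = 1
Tile 2: at (2,2), goal (0,1), distance |2-0|+|2-1| = 3
Tile 7: at (2,3), goal (1,2), distance |2-1|+|3-2| = 2
Tile 1: at (3,0), goal (0,0), distance |3-0|+|0-0| = 3
Tile 15: at (3,1), goal (3,2), distance |3-3|+|1-2| = 1
Tile 4: at (3,2), goal (0,3), distance |3-0|+|2-3| = 4
Tile 8: at (3,3), goal (1,3), distance |3-1|+|3-3| = 2
Sum: 3 + 3 + 2 + 3 + 2 + 3 + 3 + 1 + 1 + 3 + 2 + 3 + 1 + 4 + 2 = 36

Answer: 36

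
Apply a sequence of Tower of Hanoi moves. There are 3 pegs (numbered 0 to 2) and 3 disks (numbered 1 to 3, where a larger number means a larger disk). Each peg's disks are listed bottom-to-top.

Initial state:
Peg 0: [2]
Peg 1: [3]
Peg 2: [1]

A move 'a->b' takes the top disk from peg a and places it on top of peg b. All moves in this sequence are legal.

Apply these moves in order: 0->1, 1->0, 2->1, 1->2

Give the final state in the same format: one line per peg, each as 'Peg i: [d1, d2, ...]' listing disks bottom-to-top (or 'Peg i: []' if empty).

Answer: Peg 0: [2]
Peg 1: [3]
Peg 2: [1]

Derivation:
After move 1 (0->1):
Peg 0: []
Peg 1: [3, 2]
Peg 2: [1]

After move 2 (1->0):
Peg 0: [2]
Peg 1: [3]
Peg 2: [1]

After move 3 (2->1):
Peg 0: [2]
Peg 1: [3, 1]
Peg 2: []

After move 4 (1->2):
Peg 0: [2]
Peg 1: [3]
Peg 2: [1]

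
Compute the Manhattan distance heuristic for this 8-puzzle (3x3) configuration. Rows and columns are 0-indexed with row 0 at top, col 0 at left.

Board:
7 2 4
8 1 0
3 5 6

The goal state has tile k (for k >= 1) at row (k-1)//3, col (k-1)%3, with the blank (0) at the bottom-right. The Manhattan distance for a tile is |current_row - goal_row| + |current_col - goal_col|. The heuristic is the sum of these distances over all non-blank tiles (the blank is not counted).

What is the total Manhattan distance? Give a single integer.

Answer: 15

Derivation:
Tile 7: (0,0)->(2,0) = 2
Tile 2: (0,1)->(0,1) = 0
Tile 4: (0,2)->(1,0) = 3
Tile 8: (1,0)->(2,1) = 2
Tile 1: (1,1)->(0,0) = 2
Tile 3: (2,0)->(0,2) = 4
Tile 5: (2,1)->(1,1) = 1
Tile 6: (2,2)->(1,2) = 1
Sum: 2 + 0 + 3 + 2 + 2 + 4 + 1 + 1 = 15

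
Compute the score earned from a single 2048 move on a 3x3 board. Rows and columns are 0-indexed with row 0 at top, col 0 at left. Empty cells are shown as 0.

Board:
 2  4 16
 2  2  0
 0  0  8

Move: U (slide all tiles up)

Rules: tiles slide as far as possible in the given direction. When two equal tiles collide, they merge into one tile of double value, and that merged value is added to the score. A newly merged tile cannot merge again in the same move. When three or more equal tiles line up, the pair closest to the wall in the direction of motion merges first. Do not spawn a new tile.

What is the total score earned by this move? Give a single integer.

Answer: 4

Derivation:
Slide up:
col 0: [2, 2, 0] -> [4, 0, 0]  score +4 (running 4)
col 1: [4, 2, 0] -> [4, 2, 0]  score +0 (running 4)
col 2: [16, 0, 8] -> [16, 8, 0]  score +0 (running 4)
Board after move:
 4  4 16
 0  2  8
 0  0  0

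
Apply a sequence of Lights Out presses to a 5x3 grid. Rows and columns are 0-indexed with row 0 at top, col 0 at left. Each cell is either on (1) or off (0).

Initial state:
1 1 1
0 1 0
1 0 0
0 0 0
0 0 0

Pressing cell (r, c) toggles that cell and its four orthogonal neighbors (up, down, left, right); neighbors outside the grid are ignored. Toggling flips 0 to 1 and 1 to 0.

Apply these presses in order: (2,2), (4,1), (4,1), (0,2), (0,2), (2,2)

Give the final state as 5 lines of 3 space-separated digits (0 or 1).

After press 1 at (2,2):
1 1 1
0 1 1
1 1 1
0 0 1
0 0 0

After press 2 at (4,1):
1 1 1
0 1 1
1 1 1
0 1 1
1 1 1

After press 3 at (4,1):
1 1 1
0 1 1
1 1 1
0 0 1
0 0 0

After press 4 at (0,2):
1 0 0
0 1 0
1 1 1
0 0 1
0 0 0

After press 5 at (0,2):
1 1 1
0 1 1
1 1 1
0 0 1
0 0 0

After press 6 at (2,2):
1 1 1
0 1 0
1 0 0
0 0 0
0 0 0

Answer: 1 1 1
0 1 0
1 0 0
0 0 0
0 0 0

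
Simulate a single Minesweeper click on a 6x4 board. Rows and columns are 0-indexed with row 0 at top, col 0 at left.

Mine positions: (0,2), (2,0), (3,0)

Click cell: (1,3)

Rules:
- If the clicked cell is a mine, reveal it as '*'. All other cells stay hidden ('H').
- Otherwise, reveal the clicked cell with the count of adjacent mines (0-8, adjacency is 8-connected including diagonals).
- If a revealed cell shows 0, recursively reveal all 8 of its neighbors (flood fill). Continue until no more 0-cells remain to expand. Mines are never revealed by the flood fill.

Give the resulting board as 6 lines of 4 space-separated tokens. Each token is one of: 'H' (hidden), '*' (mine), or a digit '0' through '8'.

H H H H
H H H 1
H H H H
H H H H
H H H H
H H H H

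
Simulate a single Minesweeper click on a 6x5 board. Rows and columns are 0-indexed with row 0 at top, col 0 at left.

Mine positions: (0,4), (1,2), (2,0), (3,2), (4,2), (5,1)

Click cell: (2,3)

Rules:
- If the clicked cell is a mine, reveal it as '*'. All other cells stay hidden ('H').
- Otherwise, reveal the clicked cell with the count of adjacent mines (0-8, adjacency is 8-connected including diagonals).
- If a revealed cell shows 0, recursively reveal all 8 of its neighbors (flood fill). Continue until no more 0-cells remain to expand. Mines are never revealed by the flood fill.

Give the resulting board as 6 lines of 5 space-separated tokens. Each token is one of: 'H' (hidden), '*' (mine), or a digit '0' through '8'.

H H H H H
H H H H H
H H H 2 H
H H H H H
H H H H H
H H H H H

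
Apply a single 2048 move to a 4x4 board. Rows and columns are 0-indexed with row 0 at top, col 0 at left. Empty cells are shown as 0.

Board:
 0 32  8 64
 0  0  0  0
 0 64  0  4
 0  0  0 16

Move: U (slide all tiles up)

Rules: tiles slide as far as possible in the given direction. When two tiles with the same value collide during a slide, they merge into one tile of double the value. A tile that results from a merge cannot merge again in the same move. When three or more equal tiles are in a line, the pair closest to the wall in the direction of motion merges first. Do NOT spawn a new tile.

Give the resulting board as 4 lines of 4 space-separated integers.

Answer:  0 32  8 64
 0 64  0  4
 0  0  0 16
 0  0  0  0

Derivation:
Slide up:
col 0: [0, 0, 0, 0] -> [0, 0, 0, 0]
col 1: [32, 0, 64, 0] -> [32, 64, 0, 0]
col 2: [8, 0, 0, 0] -> [8, 0, 0, 0]
col 3: [64, 0, 4, 16] -> [64, 4, 16, 0]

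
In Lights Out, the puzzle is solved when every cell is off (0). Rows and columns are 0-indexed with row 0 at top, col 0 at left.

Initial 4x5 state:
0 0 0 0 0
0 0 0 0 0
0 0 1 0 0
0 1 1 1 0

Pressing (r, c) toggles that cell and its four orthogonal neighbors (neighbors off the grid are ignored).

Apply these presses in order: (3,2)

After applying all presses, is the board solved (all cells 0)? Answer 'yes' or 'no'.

After press 1 at (3,2):
0 0 0 0 0
0 0 0 0 0
0 0 0 0 0
0 0 0 0 0

Lights still on: 0

Answer: yes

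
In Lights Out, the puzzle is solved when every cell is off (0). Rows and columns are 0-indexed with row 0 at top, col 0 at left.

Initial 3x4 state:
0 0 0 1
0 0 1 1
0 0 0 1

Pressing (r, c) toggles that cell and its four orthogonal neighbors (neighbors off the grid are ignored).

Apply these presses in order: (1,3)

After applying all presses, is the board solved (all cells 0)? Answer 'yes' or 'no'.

Answer: yes

Derivation:
After press 1 at (1,3):
0 0 0 0
0 0 0 0
0 0 0 0

Lights still on: 0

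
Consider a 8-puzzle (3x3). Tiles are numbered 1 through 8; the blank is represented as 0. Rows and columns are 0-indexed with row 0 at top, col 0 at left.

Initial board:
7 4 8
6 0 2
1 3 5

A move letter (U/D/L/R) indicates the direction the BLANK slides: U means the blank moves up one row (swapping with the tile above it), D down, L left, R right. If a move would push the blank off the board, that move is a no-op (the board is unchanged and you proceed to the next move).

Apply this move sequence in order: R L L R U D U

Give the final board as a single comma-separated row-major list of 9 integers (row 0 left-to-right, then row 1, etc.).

Answer: 7, 0, 8, 6, 4, 2, 1, 3, 5

Derivation:
After move 1 (R):
7 4 8
6 2 0
1 3 5

After move 2 (L):
7 4 8
6 0 2
1 3 5

After move 3 (L):
7 4 8
0 6 2
1 3 5

After move 4 (R):
7 4 8
6 0 2
1 3 5

After move 5 (U):
7 0 8
6 4 2
1 3 5

After move 6 (D):
7 4 8
6 0 2
1 3 5

After move 7 (U):
7 0 8
6 4 2
1 3 5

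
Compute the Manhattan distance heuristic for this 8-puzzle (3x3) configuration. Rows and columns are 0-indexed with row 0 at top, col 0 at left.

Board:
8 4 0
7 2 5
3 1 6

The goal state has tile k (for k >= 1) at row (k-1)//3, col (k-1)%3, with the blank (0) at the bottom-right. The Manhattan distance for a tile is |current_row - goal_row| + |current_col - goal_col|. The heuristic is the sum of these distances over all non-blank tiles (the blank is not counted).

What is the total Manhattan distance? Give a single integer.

Answer: 16

Derivation:
Tile 8: at (0,0), goal (2,1), distance |0-2|+|0-1| = 3
Tile 4: at (0,1), goal (1,0), distance |0-1|+|1-0| = 2
Tile 7: at (1,0), goal (2,0), distance |1-2|+|0-0| = 1
Tile 2: at (1,1), goal (0,1), distance |1-0|+|1-1| = 1
Tile 5: at (1,2), goal (1,1), distance |1-1|+|2-1| = 1
Tile 3: at (2,0), goal (0,2), distance |2-0|+|0-2| = 4
Tile 1: at (2,1), goal (0,0), distance |2-0|+|1-0| = 3
Tile 6: at (2,2), goal (1,2), distance |2-1|+|2-2| = 1
Sum: 3 + 2 + 1 + 1 + 1 + 4 + 3 + 1 = 16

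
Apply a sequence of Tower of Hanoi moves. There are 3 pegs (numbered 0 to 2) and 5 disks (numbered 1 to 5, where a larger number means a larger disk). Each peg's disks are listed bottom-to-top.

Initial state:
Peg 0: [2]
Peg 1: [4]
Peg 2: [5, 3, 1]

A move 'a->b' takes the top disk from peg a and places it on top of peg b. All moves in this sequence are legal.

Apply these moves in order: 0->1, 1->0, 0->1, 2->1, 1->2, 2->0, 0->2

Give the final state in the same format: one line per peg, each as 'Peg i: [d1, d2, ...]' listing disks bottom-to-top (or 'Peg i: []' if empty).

After move 1 (0->1):
Peg 0: []
Peg 1: [4, 2]
Peg 2: [5, 3, 1]

After move 2 (1->0):
Peg 0: [2]
Peg 1: [4]
Peg 2: [5, 3, 1]

After move 3 (0->1):
Peg 0: []
Peg 1: [4, 2]
Peg 2: [5, 3, 1]

After move 4 (2->1):
Peg 0: []
Peg 1: [4, 2, 1]
Peg 2: [5, 3]

After move 5 (1->2):
Peg 0: []
Peg 1: [4, 2]
Peg 2: [5, 3, 1]

After move 6 (2->0):
Peg 0: [1]
Peg 1: [4, 2]
Peg 2: [5, 3]

After move 7 (0->2):
Peg 0: []
Peg 1: [4, 2]
Peg 2: [5, 3, 1]

Answer: Peg 0: []
Peg 1: [4, 2]
Peg 2: [5, 3, 1]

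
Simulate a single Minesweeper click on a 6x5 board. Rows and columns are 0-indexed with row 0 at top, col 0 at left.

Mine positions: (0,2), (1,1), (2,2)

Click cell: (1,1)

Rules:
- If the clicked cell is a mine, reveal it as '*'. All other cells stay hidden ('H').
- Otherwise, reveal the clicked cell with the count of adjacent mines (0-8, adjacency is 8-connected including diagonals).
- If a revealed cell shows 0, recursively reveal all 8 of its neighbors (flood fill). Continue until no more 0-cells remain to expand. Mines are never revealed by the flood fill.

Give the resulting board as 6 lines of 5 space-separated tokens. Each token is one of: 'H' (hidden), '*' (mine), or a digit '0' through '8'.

H H H H H
H * H H H
H H H H H
H H H H H
H H H H H
H H H H H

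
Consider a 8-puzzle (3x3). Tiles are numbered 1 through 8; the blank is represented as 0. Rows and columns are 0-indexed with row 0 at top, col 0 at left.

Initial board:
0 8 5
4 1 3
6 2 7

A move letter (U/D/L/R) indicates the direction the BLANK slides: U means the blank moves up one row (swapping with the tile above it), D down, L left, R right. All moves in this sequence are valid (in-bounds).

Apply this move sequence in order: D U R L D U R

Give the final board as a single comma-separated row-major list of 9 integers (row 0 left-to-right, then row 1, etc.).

Answer: 8, 0, 5, 4, 1, 3, 6, 2, 7

Derivation:
After move 1 (D):
4 8 5
0 1 3
6 2 7

After move 2 (U):
0 8 5
4 1 3
6 2 7

After move 3 (R):
8 0 5
4 1 3
6 2 7

After move 4 (L):
0 8 5
4 1 3
6 2 7

After move 5 (D):
4 8 5
0 1 3
6 2 7

After move 6 (U):
0 8 5
4 1 3
6 2 7

After move 7 (R):
8 0 5
4 1 3
6 2 7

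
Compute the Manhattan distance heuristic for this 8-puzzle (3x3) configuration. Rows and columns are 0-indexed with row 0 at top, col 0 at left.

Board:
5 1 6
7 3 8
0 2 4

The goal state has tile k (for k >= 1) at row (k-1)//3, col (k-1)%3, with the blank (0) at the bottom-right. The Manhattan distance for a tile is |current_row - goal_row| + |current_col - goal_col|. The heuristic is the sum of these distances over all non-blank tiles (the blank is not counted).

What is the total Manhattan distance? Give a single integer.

Answer: 14

Derivation:
Tile 5: (0,0)->(1,1) = 2
Tile 1: (0,1)->(0,0) = 1
Tile 6: (0,2)->(1,2) = 1
Tile 7: (1,0)->(2,0) = 1
Tile 3: (1,1)->(0,2) = 2
Tile 8: (1,2)->(2,1) = 2
Tile 2: (2,1)->(0,1) = 2
Tile 4: (2,2)->(1,0) = 3
Sum: 2 + 1 + 1 + 1 + 2 + 2 + 2 + 3 = 14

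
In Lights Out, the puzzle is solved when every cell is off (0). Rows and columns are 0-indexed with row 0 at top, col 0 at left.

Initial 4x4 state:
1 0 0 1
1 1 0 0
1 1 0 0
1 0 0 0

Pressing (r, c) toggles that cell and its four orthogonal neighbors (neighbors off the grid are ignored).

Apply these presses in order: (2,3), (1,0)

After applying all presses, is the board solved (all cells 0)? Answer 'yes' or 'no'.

After press 1 at (2,3):
1 0 0 1
1 1 0 1
1 1 1 1
1 0 0 1

After press 2 at (1,0):
0 0 0 1
0 0 0 1
0 1 1 1
1 0 0 1

Lights still on: 7

Answer: no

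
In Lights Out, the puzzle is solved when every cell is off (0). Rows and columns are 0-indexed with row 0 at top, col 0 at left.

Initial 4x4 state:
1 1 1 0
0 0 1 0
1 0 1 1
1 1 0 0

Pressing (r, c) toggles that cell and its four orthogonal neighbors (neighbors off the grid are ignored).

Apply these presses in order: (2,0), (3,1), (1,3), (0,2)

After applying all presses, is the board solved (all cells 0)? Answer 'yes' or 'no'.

After press 1 at (2,0):
1 1 1 0
1 0 1 0
0 1 1 1
0 1 0 0

After press 2 at (3,1):
1 1 1 0
1 0 1 0
0 0 1 1
1 0 1 0

After press 3 at (1,3):
1 1 1 1
1 0 0 1
0 0 1 0
1 0 1 0

After press 4 at (0,2):
1 0 0 0
1 0 1 1
0 0 1 0
1 0 1 0

Lights still on: 7

Answer: no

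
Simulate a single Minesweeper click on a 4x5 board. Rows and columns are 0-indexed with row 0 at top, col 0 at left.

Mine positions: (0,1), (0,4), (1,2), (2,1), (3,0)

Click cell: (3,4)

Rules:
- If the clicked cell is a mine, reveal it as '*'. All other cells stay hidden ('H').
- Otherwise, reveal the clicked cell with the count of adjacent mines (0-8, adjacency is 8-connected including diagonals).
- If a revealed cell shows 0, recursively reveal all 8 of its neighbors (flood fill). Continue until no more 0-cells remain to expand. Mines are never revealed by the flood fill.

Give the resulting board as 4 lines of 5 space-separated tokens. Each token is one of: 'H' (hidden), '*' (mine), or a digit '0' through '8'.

H H H H H
H H H 2 1
H H 2 1 0
H H 1 0 0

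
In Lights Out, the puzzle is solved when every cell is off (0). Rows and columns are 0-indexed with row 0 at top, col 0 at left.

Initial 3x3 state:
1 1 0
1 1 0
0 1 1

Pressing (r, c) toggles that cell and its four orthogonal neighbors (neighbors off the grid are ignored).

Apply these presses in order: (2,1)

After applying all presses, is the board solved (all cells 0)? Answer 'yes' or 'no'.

After press 1 at (2,1):
1 1 0
1 0 0
1 0 0

Lights still on: 4

Answer: no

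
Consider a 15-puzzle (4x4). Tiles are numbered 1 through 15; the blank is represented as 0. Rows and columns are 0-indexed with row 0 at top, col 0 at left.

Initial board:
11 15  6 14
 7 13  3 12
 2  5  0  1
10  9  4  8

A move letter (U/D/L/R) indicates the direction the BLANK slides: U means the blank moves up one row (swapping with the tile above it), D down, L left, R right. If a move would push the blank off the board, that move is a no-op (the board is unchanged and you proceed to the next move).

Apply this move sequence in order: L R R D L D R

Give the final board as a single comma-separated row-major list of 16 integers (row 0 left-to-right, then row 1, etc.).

Answer: 11, 15, 6, 14, 7, 13, 3, 12, 2, 5, 1, 8, 10, 9, 4, 0

Derivation:
After move 1 (L):
11 15  6 14
 7 13  3 12
 2  0  5  1
10  9  4  8

After move 2 (R):
11 15  6 14
 7 13  3 12
 2  5  0  1
10  9  4  8

After move 3 (R):
11 15  6 14
 7 13  3 12
 2  5  1  0
10  9  4  8

After move 4 (D):
11 15  6 14
 7 13  3 12
 2  5  1  8
10  9  4  0

After move 5 (L):
11 15  6 14
 7 13  3 12
 2  5  1  8
10  9  0  4

After move 6 (D):
11 15  6 14
 7 13  3 12
 2  5  1  8
10  9  0  4

After move 7 (R):
11 15  6 14
 7 13  3 12
 2  5  1  8
10  9  4  0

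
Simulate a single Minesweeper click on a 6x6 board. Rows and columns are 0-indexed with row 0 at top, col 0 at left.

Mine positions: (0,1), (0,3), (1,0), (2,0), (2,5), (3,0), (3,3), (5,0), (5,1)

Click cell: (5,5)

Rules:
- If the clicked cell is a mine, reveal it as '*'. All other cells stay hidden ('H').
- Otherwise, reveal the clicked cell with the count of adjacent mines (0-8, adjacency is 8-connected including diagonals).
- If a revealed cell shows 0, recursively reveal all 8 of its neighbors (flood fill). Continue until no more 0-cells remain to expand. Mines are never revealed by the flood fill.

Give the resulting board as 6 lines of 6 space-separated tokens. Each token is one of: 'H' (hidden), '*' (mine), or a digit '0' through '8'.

H H H H H H
H H H H H H
H H H H H H
H H H H 2 1
H H 2 1 1 0
H H 1 0 0 0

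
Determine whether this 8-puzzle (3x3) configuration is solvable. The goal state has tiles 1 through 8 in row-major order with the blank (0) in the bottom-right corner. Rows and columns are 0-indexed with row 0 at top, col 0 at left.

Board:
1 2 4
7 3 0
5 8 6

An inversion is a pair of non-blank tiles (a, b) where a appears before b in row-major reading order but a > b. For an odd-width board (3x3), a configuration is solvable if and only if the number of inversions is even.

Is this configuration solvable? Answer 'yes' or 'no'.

Answer: no

Derivation:
Inversions (pairs i<j in row-major order where tile[i] > tile[j] > 0): 5
5 is odd, so the puzzle is not solvable.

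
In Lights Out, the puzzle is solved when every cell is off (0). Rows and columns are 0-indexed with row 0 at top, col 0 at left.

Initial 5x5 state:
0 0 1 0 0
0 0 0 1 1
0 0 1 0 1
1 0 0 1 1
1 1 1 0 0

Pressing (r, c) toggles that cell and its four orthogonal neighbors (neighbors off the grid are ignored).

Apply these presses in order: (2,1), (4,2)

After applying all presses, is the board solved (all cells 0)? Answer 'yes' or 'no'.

After press 1 at (2,1):
0 0 1 0 0
0 1 0 1 1
1 1 0 0 1
1 1 0 1 1
1 1 1 0 0

After press 2 at (4,2):
0 0 1 0 0
0 1 0 1 1
1 1 0 0 1
1 1 1 1 1
1 0 0 1 0

Lights still on: 14

Answer: no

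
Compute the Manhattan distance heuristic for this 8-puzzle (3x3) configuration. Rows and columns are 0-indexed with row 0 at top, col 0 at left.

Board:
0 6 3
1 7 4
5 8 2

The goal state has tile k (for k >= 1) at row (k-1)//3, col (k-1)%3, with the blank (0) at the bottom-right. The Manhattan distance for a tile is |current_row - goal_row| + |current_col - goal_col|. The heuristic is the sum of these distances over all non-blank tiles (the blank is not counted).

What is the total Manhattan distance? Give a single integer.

Tile 6: (0,1)->(1,2) = 2
Tile 3: (0,2)->(0,2) = 0
Tile 1: (1,0)->(0,0) = 1
Tile 7: (1,1)->(2,0) = 2
Tile 4: (1,2)->(1,0) = 2
Tile 5: (2,0)->(1,1) = 2
Tile 8: (2,1)->(2,1) = 0
Tile 2: (2,2)->(0,1) = 3
Sum: 2 + 0 + 1 + 2 + 2 + 2 + 0 + 3 = 12

Answer: 12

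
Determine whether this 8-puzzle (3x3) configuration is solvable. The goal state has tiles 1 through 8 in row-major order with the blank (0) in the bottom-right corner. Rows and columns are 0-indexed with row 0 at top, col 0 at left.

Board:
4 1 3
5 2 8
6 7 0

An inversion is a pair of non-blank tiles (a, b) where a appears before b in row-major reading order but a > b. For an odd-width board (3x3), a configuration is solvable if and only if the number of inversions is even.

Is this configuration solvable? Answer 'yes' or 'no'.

Inversions (pairs i<j in row-major order where tile[i] > tile[j] > 0): 7
7 is odd, so the puzzle is not solvable.

Answer: no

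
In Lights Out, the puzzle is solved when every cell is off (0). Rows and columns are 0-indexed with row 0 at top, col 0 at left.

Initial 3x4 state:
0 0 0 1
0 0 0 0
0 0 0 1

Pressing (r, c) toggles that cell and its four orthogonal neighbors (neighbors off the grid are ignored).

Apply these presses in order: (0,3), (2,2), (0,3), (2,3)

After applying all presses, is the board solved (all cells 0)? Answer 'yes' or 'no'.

Answer: no

Derivation:
After press 1 at (0,3):
0 0 1 0
0 0 0 1
0 0 0 1

After press 2 at (2,2):
0 0 1 0
0 0 1 1
0 1 1 0

After press 3 at (0,3):
0 0 0 1
0 0 1 0
0 1 1 0

After press 4 at (2,3):
0 0 0 1
0 0 1 1
0 1 0 1

Lights still on: 5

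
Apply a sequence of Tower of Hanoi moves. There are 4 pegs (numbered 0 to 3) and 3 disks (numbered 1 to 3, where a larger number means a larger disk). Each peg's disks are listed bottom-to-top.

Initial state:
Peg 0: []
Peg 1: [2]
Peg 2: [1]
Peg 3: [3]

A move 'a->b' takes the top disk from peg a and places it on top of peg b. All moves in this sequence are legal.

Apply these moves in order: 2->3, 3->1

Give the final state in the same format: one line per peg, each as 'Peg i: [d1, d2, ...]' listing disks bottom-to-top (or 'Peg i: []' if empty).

Answer: Peg 0: []
Peg 1: [2, 1]
Peg 2: []
Peg 3: [3]

Derivation:
After move 1 (2->3):
Peg 0: []
Peg 1: [2]
Peg 2: []
Peg 3: [3, 1]

After move 2 (3->1):
Peg 0: []
Peg 1: [2, 1]
Peg 2: []
Peg 3: [3]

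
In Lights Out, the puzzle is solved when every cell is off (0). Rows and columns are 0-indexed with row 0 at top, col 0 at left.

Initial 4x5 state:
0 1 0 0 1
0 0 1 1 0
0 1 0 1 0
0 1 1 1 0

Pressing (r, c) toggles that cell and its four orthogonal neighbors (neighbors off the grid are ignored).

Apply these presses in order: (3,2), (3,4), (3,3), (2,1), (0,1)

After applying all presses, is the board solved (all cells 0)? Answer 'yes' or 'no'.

After press 1 at (3,2):
0 1 0 0 1
0 0 1 1 0
0 1 1 1 0
0 0 0 0 0

After press 2 at (3,4):
0 1 0 0 1
0 0 1 1 0
0 1 1 1 1
0 0 0 1 1

After press 3 at (3,3):
0 1 0 0 1
0 0 1 1 0
0 1 1 0 1
0 0 1 0 0

After press 4 at (2,1):
0 1 0 0 1
0 1 1 1 0
1 0 0 0 1
0 1 1 0 0

After press 5 at (0,1):
1 0 1 0 1
0 0 1 1 0
1 0 0 0 1
0 1 1 0 0

Lights still on: 9

Answer: no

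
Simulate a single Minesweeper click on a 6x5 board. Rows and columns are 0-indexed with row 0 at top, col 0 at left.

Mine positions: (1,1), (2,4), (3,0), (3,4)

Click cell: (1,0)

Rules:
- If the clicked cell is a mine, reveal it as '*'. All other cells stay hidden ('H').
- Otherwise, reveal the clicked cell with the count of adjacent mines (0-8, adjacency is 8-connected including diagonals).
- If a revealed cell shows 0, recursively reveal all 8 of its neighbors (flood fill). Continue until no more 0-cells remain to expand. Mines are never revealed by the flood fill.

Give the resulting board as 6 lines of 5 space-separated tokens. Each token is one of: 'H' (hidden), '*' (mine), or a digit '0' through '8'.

H H H H H
1 H H H H
H H H H H
H H H H H
H H H H H
H H H H H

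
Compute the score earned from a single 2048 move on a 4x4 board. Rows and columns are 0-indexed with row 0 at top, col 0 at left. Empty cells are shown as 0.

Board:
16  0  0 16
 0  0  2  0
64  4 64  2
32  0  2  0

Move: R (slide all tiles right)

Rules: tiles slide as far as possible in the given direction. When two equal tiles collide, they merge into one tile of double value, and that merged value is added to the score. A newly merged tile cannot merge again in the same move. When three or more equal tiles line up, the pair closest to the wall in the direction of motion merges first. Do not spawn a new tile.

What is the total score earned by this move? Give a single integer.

Answer: 32

Derivation:
Slide right:
row 0: [16, 0, 0, 16] -> [0, 0, 0, 32]  score +32 (running 32)
row 1: [0, 0, 2, 0] -> [0, 0, 0, 2]  score +0 (running 32)
row 2: [64, 4, 64, 2] -> [64, 4, 64, 2]  score +0 (running 32)
row 3: [32, 0, 2, 0] -> [0, 0, 32, 2]  score +0 (running 32)
Board after move:
 0  0  0 32
 0  0  0  2
64  4 64  2
 0  0 32  2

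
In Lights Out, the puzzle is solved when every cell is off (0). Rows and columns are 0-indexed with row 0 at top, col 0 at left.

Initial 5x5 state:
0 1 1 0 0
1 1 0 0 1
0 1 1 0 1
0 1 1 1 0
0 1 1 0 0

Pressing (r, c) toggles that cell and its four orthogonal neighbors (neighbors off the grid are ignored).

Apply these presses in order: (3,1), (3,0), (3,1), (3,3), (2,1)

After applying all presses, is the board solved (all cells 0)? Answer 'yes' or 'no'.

Answer: no

Derivation:
After press 1 at (3,1):
0 1 1 0 0
1 1 0 0 1
0 0 1 0 1
1 0 0 1 0
0 0 1 0 0

After press 2 at (3,0):
0 1 1 0 0
1 1 0 0 1
1 0 1 0 1
0 1 0 1 0
1 0 1 0 0

After press 3 at (3,1):
0 1 1 0 0
1 1 0 0 1
1 1 1 0 1
1 0 1 1 0
1 1 1 0 0

After press 4 at (3,3):
0 1 1 0 0
1 1 0 0 1
1 1 1 1 1
1 0 0 0 1
1 1 1 1 0

After press 5 at (2,1):
0 1 1 0 0
1 0 0 0 1
0 0 0 1 1
1 1 0 0 1
1 1 1 1 0

Lights still on: 13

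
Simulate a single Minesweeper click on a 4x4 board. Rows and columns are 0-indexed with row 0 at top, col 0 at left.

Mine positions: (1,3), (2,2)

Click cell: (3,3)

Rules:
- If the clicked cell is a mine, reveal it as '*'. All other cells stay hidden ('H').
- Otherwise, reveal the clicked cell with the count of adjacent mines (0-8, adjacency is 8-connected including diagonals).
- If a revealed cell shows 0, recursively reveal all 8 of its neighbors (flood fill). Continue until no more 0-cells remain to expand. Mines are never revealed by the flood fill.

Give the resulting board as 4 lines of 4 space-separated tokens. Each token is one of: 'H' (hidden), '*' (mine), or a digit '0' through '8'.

H H H H
H H H H
H H H H
H H H 1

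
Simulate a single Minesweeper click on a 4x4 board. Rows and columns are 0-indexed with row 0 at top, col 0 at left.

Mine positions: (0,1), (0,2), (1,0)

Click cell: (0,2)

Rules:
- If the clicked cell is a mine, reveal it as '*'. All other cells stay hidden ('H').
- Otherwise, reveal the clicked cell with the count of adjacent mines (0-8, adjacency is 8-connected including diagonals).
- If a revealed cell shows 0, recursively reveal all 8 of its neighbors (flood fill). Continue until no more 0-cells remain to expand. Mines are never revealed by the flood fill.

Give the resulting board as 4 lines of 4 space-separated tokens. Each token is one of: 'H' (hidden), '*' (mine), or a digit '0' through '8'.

H H * H
H H H H
H H H H
H H H H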